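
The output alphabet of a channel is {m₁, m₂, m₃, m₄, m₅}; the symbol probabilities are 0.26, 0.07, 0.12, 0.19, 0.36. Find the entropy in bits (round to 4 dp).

H = −Σ pᵢ log₂ pᵢ.
−0.26·log₂(0.26) = 0.5053
−0.07·log₂(0.07) = 0.2686
−0.12·log₂(0.12) = 0.3671
−0.19·log₂(0.19) = 0.4552
−0.36·log₂(0.36) = 0.5306
Sum ≈ 2.1268 → 2.1268 bits.

2.1268 bits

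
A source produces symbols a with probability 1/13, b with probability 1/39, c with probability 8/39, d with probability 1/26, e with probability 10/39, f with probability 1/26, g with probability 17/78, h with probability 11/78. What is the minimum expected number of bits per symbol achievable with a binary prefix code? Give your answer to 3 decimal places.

2.667 bits/symbol

Repeatedly combine the two least-probable nodes; the expected code length is the sum of the merged weights.
merge 1/39 + 1/26 → 5/78
merge 1/26 + 5/78 → 4/39
merge 1/13 + 4/39 → 7/39
merge 11/78 + 7/39 → 25/78
merge 8/39 + 17/78 → 11/26
merge 10/39 + 25/78 → 15/26
merge 11/26 + 15/26 → 1
L = 5/78 + 4/39 + 7/39 + 25/78 + 11/26 + 15/26 + 1 = 8/3 ≈ 2.667 bits/symbol.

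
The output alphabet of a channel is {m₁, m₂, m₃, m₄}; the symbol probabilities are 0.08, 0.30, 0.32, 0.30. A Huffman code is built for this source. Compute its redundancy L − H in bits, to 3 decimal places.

Entropy H = −Σ p log₂ p ≈ 1.8597 bits.
Huffman merges: 2/25+3/10→19/50; 3/10+8/25→31/50; 19/50+31/50→1. L = 2 ≈ 2.0000.
L − H = 2.0000 − 1.8597 = 0.140 bits.

0.140 bits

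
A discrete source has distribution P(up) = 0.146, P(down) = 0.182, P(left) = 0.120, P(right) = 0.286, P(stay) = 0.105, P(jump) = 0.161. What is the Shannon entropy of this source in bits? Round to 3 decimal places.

H = −Σ pᵢ log₂ pᵢ.
−0.146·log₂(0.146) = 0.4053
−0.182·log₂(0.182) = 0.4474
−0.120·log₂(0.120) = 0.3671
−0.286·log₂(0.286) = 0.5165
−0.105·log₂(0.105) = 0.3414
−0.161·log₂(0.161) = 0.4242
Sum ≈ 2.5018 → 2.502 bits.

2.502 bits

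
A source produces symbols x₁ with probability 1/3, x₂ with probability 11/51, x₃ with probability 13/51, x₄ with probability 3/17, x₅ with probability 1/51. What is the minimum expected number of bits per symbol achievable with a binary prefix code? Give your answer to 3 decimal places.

Repeatedly combine the two least-probable nodes; the expected code length is the sum of the merged weights.
merge 1/51 + 3/17 → 10/51
merge 10/51 + 11/51 → 7/17
merge 13/51 + 1/3 → 10/17
merge 7/17 + 10/17 → 1
L = 10/51 + 7/17 + 10/17 + 1 = 112/51 ≈ 2.196 bits/symbol.

2.196 bits/symbol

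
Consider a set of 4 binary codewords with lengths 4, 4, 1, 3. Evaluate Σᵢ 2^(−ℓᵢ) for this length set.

0.75

With common denominator 2^4 = 16: Σ 2^(−ℓᵢ) = 1/16 + 1/16 + 8/16 + 2/16 = 12/16 = 0.75.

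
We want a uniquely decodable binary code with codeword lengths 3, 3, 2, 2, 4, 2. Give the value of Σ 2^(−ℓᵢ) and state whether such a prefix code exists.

With common denominator 2^4 = 16: Σ 2^(−ℓᵢ) = 2/16 + 2/16 + 4/16 + 4/16 + 1/16 + 4/16 = 17/16 = 1.0625.
Kraft's inequality requires Σ ≤ 1; here Σ = 1.0625 > 1, so no such prefix code exists.

1.0625; no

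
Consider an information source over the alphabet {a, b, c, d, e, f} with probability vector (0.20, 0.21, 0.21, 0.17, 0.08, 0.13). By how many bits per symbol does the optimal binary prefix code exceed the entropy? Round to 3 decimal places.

0.061 bits

Entropy H = −Σ p log₂ p ≈ 2.5188 bits.
Huffman merges: 2/25+13/100→21/100; 17/100+1/5→37/100; 21/100+21/100→21/50; 21/100+37/100→29/50; 21/50+29/50→1. L = 129/50 ≈ 2.5800.
L − H = 2.5800 − 2.5188 = 0.061 bits.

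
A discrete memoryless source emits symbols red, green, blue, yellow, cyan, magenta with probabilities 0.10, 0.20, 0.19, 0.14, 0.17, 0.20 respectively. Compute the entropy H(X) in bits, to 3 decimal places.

2.548 bits

H = −Σ pᵢ log₂ pᵢ.
−0.10·log₂(0.10) = 0.3322
−0.20·log₂(0.20) = 0.4644
−0.19·log₂(0.19) = 0.4552
−0.14·log₂(0.14) = 0.3971
−0.17·log₂(0.17) = 0.4346
−0.20·log₂(0.20) = 0.4644
Sum ≈ 2.5479 → 2.548 bits.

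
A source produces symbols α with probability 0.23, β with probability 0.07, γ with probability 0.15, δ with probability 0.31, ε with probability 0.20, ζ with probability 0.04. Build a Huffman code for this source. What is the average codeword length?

Repeatedly combine the two least-probable nodes; the expected code length is the sum of the merged weights.
merge 1/25 + 7/100 → 11/100
merge 11/100 + 3/20 → 13/50
merge 1/5 + 23/100 → 43/100
merge 13/50 + 31/100 → 57/100
merge 43/100 + 57/100 → 1
L = 11/100 + 13/50 + 43/100 + 57/100 + 1 = 237/100 = 2.37 bits/symbol.

2.37 bits/symbol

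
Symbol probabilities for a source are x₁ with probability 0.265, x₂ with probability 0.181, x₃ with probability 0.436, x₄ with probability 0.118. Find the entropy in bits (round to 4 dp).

H = −Σ pᵢ log₂ pᵢ.
−0.265·log₂(0.265) = 0.5077
−0.181·log₂(0.181) = 0.4463
−0.436·log₂(0.436) = 0.5222
−0.118·log₂(0.118) = 0.3638
Sum ≈ 1.8400 → 1.8400 bits.

1.8400 bits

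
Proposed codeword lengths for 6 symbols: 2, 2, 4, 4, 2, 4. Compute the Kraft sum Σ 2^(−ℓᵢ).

0.9375

With common denominator 2^4 = 16: Σ 2^(−ℓᵢ) = 4/16 + 4/16 + 1/16 + 1/16 + 4/16 + 1/16 = 15/16 = 0.9375.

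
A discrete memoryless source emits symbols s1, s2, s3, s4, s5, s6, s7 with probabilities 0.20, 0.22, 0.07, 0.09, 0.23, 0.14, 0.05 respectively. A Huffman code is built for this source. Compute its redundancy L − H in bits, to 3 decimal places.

0.043 bits

Entropy H = −Σ p log₂ p ≈ 2.6270 bits.
Huffman merges: 1/20+7/100→3/25; 9/100+3/25→21/100; 7/50+1/5→17/50; 21/100+11/50→43/100; 23/100+17/50→57/100; 43/100+57/100→1. L = 267/100 ≈ 2.6700.
L − H = 2.6700 − 2.6270 = 0.043 bits.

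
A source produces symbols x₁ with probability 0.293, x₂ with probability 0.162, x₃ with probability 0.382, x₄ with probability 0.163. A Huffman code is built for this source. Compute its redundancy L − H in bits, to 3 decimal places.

0.042 bits

Entropy H = −Σ p log₂ p ≈ 1.9012 bits.
Huffman merges: 81/500+163/1000→13/40; 293/1000+13/40→309/500; 191/500+309/500→1. L = 1943/1000 ≈ 1.9430.
L − H = 1.9430 − 1.9012 = 0.042 bits.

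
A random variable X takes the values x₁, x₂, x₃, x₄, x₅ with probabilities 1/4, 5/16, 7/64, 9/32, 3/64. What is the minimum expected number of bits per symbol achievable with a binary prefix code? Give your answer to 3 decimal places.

Repeatedly combine the two least-probable nodes; the expected code length is the sum of the merged weights.
merge 3/64 + 7/64 → 5/32
merge 5/32 + 1/4 → 13/32
merge 9/32 + 5/16 → 19/32
merge 13/32 + 19/32 → 1
L = 5/32 + 13/32 + 19/32 + 1 = 69/32 ≈ 2.156 bits/symbol.

2.156 bits/symbol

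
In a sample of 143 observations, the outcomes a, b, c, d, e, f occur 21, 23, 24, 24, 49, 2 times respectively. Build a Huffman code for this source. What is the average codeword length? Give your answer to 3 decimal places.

2.476 bits/symbol

Probabilities are the counts divided by 143.
Repeatedly combine the two least-probable nodes; the expected code length is the sum of the merged weights.
merge 2/143 + 21/143 → 23/143
merge 23/143 + 23/143 → 46/143
merge 24/143 + 24/143 → 48/143
merge 46/143 + 48/143 → 94/143
merge 49/143 + 94/143 → 1
L = 23/143 + 46/143 + 48/143 + 94/143 + 1 = 354/143 ≈ 2.476 bits/symbol.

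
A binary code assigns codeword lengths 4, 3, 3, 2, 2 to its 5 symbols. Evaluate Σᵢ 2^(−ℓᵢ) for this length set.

0.8125

With common denominator 2^4 = 16: Σ 2^(−ℓᵢ) = 1/16 + 2/16 + 2/16 + 4/16 + 4/16 = 13/16 = 0.8125.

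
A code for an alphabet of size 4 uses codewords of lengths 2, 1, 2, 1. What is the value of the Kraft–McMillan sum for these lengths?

With common denominator 2^2 = 4: Σ 2^(−ℓᵢ) = 1/4 + 2/4 + 1/4 + 2/4 = 6/4 = 1.5.

1.5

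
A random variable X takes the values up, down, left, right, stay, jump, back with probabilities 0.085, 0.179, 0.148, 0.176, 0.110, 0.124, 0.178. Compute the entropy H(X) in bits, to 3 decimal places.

H = −Σ pᵢ log₂ pᵢ.
−0.085·log₂(0.085) = 0.3023
−0.179·log₂(0.179) = 0.4443
−0.148·log₂(0.148) = 0.4079
−0.176·log₂(0.176) = 0.4411
−0.110·log₂(0.110) = 0.3503
−0.124·log₂(0.124) = 0.3734
−0.178·log₂(0.178) = 0.4432
Sum ≈ 2.7626 → 2.763 bits.

2.763 bits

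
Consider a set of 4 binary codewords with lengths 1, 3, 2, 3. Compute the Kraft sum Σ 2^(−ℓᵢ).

With common denominator 2^3 = 8: Σ 2^(−ℓᵢ) = 4/8 + 1/8 + 2/8 + 1/8 = 8/8 = 1.

1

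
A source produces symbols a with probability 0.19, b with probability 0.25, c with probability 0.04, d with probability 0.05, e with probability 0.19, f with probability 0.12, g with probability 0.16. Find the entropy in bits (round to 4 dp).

H = −Σ pᵢ log₂ pᵢ.
−0.19·log₂(0.19) = 0.4552
−0.25·log₂(0.25) = 0.5000
−0.04·log₂(0.04) = 0.1858
−0.05·log₂(0.05) = 0.2161
−0.19·log₂(0.19) = 0.4552
−0.12·log₂(0.12) = 0.3671
−0.16·log₂(0.16) = 0.4230
Sum ≈ 2.6024 → 2.6024 bits.

2.6024 bits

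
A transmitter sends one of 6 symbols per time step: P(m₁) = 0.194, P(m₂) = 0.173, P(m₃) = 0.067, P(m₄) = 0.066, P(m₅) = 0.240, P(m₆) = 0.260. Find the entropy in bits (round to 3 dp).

H = −Σ pᵢ log₂ pᵢ.
−0.194·log₂(0.194) = 0.4590
−0.173·log₂(0.173) = 0.4379
−0.067·log₂(0.067) = 0.2613
−0.066·log₂(0.066) = 0.2588
−0.240·log₂(0.240) = 0.4941
−0.260·log₂(0.260) = 0.5053
Sum ≈ 2.4164 → 2.416 bits.

2.416 bits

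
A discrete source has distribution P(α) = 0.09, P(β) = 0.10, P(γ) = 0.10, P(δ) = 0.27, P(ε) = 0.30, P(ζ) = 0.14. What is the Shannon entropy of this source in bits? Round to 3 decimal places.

2.405 bits

H = −Σ pᵢ log₂ pᵢ.
−0.09·log₂(0.09) = 0.3127
−0.10·log₂(0.10) = 0.3322
−0.10·log₂(0.10) = 0.3322
−0.27·log₂(0.27) = 0.5100
−0.30·log₂(0.30) = 0.5211
−0.14·log₂(0.14) = 0.3971
Sum ≈ 2.4053 → 2.405 bits.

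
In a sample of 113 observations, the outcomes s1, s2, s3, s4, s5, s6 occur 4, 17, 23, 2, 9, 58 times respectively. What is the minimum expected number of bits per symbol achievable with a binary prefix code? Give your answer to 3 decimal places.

1.956 bits/symbol

Probabilities are the counts divided by 113.
Repeatedly combine the two least-probable nodes; the expected code length is the sum of the merged weights.
merge 2/113 + 4/113 → 6/113
merge 6/113 + 9/113 → 15/113
merge 15/113 + 17/113 → 32/113
merge 23/113 + 32/113 → 55/113
merge 55/113 + 58/113 → 1
L = 6/113 + 15/113 + 32/113 + 55/113 + 1 = 221/113 ≈ 1.956 bits/symbol.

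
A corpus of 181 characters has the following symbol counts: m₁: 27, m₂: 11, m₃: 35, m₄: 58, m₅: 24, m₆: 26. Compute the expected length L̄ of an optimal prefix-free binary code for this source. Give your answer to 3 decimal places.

Probabilities are the counts divided by 181.
Repeatedly combine the two least-probable nodes; the expected code length is the sum of the merged weights.
merge 11/181 + 24/181 → 35/181
merge 26/181 + 27/181 → 53/181
merge 35/181 + 35/181 → 70/181
merge 53/181 + 58/181 → 111/181
merge 70/181 + 111/181 → 1
L = 35/181 + 53/181 + 70/181 + 111/181 + 1 = 450/181 ≈ 2.486 bits/symbol.

2.486 bits/symbol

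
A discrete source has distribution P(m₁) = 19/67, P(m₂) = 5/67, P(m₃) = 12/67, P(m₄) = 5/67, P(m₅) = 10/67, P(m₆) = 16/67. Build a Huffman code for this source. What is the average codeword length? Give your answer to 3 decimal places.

2.448 bits/symbol

Repeatedly combine the two least-probable nodes; the expected code length is the sum of the merged weights.
merge 5/67 + 5/67 → 10/67
merge 10/67 + 10/67 → 20/67
merge 12/67 + 16/67 → 28/67
merge 19/67 + 20/67 → 39/67
merge 28/67 + 39/67 → 1
L = 10/67 + 20/67 + 28/67 + 39/67 + 1 = 164/67 ≈ 2.448 bits/symbol.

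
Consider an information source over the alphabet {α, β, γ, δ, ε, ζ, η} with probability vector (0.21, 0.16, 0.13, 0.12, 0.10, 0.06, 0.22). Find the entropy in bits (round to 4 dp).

H = −Σ pᵢ log₂ pᵢ.
−0.21·log₂(0.21) = 0.4728
−0.16·log₂(0.16) = 0.4230
−0.13·log₂(0.13) = 0.3826
−0.12·log₂(0.12) = 0.3671
−0.10·log₂(0.10) = 0.3322
−0.06·log₂(0.06) = 0.2435
−0.22·log₂(0.22) = 0.4806
Sum ≈ 2.7019 → 2.7019 bits.

2.7019 bits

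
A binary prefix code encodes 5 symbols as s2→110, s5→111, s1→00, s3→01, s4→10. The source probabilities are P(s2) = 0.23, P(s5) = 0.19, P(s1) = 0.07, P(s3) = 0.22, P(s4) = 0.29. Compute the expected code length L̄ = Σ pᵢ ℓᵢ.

L̄ = Σ pᵢ·ℓᵢ = 0.23·3 + 0.19·3 + 0.07·2 + 0.22·2 + 0.29·2 = 2.42 bits/symbol.

2.42 bits/symbol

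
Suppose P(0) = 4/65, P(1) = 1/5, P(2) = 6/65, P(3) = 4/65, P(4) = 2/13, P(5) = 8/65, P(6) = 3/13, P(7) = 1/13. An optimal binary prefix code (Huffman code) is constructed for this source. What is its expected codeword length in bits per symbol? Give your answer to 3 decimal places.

2.862 bits/symbol

Repeatedly combine the two least-probable nodes; the expected code length is the sum of the merged weights.
merge 4/65 + 4/65 → 8/65
merge 1/13 + 6/65 → 11/65
merge 8/65 + 8/65 → 16/65
merge 2/13 + 11/65 → 21/65
merge 1/5 + 3/13 → 28/65
merge 16/65 + 21/65 → 37/65
merge 28/65 + 37/65 → 1
L = 8/65 + 11/65 + 16/65 + 21/65 + 28/65 + 37/65 + 1 = 186/65 ≈ 2.862 bits/symbol.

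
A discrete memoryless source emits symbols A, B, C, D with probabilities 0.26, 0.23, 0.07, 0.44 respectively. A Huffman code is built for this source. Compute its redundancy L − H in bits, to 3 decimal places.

Entropy H = −Σ p log₂ p ≈ 1.7827 bits.
Huffman merges: 7/100+23/100→3/10; 13/50+3/10→14/25; 11/25+14/25→1. L = 93/50 ≈ 1.8600.
L − H = 1.8600 − 1.7827 = 0.077 bits.

0.077 bits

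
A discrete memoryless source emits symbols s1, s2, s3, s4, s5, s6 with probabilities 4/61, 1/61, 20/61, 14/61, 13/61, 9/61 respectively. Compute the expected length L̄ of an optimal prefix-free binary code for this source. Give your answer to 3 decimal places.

2.311 bits/symbol

Repeatedly combine the two least-probable nodes; the expected code length is the sum of the merged weights.
merge 1/61 + 4/61 → 5/61
merge 5/61 + 9/61 → 14/61
merge 13/61 + 14/61 → 27/61
merge 14/61 + 20/61 → 34/61
merge 27/61 + 34/61 → 1
L = 5/61 + 14/61 + 27/61 + 34/61 + 1 = 141/61 ≈ 2.311 bits/symbol.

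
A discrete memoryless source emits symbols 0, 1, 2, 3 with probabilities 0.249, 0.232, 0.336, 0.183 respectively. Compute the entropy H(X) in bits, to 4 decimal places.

1.9655 bits

H = −Σ pᵢ log₂ pᵢ.
−0.249·log₂(0.249) = 0.4994
−0.232·log₂(0.232) = 0.4890
−0.336·log₂(0.336) = 0.5287
−0.183·log₂(0.183) = 0.4484
Sum ≈ 1.9655 → 1.9655 bits.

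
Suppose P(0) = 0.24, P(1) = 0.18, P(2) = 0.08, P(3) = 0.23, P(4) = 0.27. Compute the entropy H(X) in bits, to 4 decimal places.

2.2286 bits

H = −Σ pᵢ log₂ pᵢ.
−0.24·log₂(0.24) = 0.4941
−0.18·log₂(0.18) = 0.4453
−0.08·log₂(0.08) = 0.2915
−0.23·log₂(0.23) = 0.4877
−0.27·log₂(0.27) = 0.5100
Sum ≈ 2.2286 → 2.2286 bits.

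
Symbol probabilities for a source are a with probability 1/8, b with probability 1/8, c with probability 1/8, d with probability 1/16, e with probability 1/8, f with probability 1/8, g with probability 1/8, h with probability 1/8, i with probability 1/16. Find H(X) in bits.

Each probability is a power of 1/2, so log₂(1/p) is an integer.
H = Σ p·log₂(1/p) = 1/8·3 + 1/8·3 + 1/8·3 + 1/16·4 + 1/8·3 + 1/8·3 + 1/8·3 + 1/8·3 + 1/16·4 = 3.125 bits.

3.125 bits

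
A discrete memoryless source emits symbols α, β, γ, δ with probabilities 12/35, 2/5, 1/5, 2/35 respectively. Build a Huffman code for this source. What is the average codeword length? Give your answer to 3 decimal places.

1.857 bits/symbol

Repeatedly combine the two least-probable nodes; the expected code length is the sum of the merged weights.
merge 2/35 + 1/5 → 9/35
merge 9/35 + 12/35 → 3/5
merge 2/5 + 3/5 → 1
L = 9/35 + 3/5 + 1 = 13/7 ≈ 1.857 bits/symbol.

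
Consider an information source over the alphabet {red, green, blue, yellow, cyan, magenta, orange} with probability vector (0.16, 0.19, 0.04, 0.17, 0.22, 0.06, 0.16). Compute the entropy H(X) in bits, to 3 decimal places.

2.646 bits

H = −Σ pᵢ log₂ pᵢ.
−0.16·log₂(0.16) = 0.4230
−0.19·log₂(0.19) = 0.4552
−0.04·log₂(0.04) = 0.1858
−0.17·log₂(0.17) = 0.4346
−0.22·log₂(0.22) = 0.4806
−0.06·log₂(0.06) = 0.2435
−0.16·log₂(0.16) = 0.4230
Sum ≈ 2.6457 → 2.646 bits.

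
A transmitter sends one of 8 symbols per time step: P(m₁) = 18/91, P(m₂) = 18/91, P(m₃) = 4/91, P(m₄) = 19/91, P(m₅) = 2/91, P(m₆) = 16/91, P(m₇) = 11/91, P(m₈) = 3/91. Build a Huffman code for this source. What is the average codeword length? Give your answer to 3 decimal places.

Repeatedly combine the two least-probable nodes; the expected code length is the sum of the merged weights.
merge 2/91 + 3/91 → 5/91
merge 4/91 + 5/91 → 9/91
merge 9/91 + 11/91 → 20/91
merge 16/91 + 18/91 → 34/91
merge 18/91 + 19/91 → 37/91
merge 20/91 + 34/91 → 54/91
merge 37/91 + 54/91 → 1
L = 5/91 + 9/91 + 20/91 + 34/91 + 37/91 + 54/91 + 1 = 250/91 ≈ 2.747 bits/symbol.

2.747 bits/symbol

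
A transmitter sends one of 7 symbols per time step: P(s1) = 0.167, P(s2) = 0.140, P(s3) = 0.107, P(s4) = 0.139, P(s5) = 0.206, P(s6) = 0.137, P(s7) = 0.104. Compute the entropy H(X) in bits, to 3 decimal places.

2.771 bits

H = −Σ pᵢ log₂ pᵢ.
−0.167·log₂(0.167) = 0.4312
−0.140·log₂(0.140) = 0.3971
−0.107·log₂(0.107) = 0.3450
−0.139·log₂(0.139) = 0.3957
−0.206·log₂(0.206) = 0.4695
−0.137·log₂(0.137) = 0.3929
−0.104·log₂(0.104) = 0.3396
Sum ≈ 2.7710 → 2.771 bits.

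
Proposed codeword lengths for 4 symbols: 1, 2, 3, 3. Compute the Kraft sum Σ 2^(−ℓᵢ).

With common denominator 2^3 = 8: Σ 2^(−ℓᵢ) = 4/8 + 2/8 + 1/8 + 1/8 = 8/8 = 1.

1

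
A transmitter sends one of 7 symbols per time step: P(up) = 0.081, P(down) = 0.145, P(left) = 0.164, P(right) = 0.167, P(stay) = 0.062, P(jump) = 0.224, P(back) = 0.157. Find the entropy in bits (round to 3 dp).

2.708 bits

H = −Σ pᵢ log₂ pᵢ.
−0.081·log₂(0.081) = 0.2937
−0.145·log₂(0.145) = 0.4040
−0.164·log₂(0.164) = 0.4278
−0.167·log₂(0.167) = 0.4312
−0.062·log₂(0.062) = 0.2487
−0.224·log₂(0.224) = 0.4835
−0.157·log₂(0.157) = 0.4194
Sum ≈ 2.7082 → 2.708 bits.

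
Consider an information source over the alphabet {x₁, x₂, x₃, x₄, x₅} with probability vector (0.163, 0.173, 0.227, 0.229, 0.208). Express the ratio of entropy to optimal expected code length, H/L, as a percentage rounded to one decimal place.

98.8%

Entropy H = −Σ p log₂ p ≈ 2.3083 bits.
Huffman merges: 163/1000+173/1000→42/125; 26/125+227/1000→87/200; 229/1000+42/125→113/200; 87/200+113/200→1. L = 292/125 ≈ 2.3360.
Efficiency = H/L = 2.3083/2.3360 = 98.8%.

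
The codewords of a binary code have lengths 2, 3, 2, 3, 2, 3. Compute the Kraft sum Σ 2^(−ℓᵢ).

1.125

With common denominator 2^3 = 8: Σ 2^(−ℓᵢ) = 2/8 + 1/8 + 2/8 + 1/8 + 2/8 + 1/8 = 9/8 = 1.125.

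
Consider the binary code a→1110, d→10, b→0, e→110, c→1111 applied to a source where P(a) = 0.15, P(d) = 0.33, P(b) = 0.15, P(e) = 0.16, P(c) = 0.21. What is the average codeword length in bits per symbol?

L̄ = Σ pᵢ·ℓᵢ = 0.15·4 + 0.33·2 + 0.15·1 + 0.16·3 + 0.21·4 = 2.73 bits/symbol.

2.73 bits/symbol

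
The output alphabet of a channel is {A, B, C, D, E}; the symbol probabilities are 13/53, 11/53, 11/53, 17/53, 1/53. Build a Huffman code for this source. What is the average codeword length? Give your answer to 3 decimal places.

Repeatedly combine the two least-probable nodes; the expected code length is the sum of the merged weights.
merge 1/53 + 11/53 → 12/53
merge 11/53 + 12/53 → 23/53
merge 13/53 + 17/53 → 30/53
merge 23/53 + 30/53 → 1
L = 12/53 + 23/53 + 30/53 + 1 = 118/53 ≈ 2.226 bits/symbol.

2.226 bits/symbol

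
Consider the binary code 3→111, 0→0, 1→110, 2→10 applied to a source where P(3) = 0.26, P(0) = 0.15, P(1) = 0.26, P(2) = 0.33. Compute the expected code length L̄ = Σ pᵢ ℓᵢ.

L̄ = Σ pᵢ·ℓᵢ = 0.26·3 + 0.15·1 + 0.26·3 + 0.33·2 = 2.37 bits/symbol.

2.37 bits/symbol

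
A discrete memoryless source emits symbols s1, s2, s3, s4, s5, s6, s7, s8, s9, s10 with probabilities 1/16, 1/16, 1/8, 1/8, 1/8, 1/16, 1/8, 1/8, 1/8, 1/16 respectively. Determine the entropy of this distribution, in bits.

Each probability is a power of 1/2, so log₂(1/p) is an integer.
H = Σ p·log₂(1/p) = 1/16·4 + 1/16·4 + 1/8·3 + 1/8·3 + 1/8·3 + 1/16·4 + 1/8·3 + 1/8·3 + 1/8·3 + 1/16·4 = 3.25 bits.

3.25 bits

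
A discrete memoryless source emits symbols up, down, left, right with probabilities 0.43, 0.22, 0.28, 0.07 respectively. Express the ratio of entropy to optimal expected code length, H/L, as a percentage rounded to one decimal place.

Entropy H = −Σ p log₂ p ≈ 1.7869 bits.
Huffman merges: 7/100+11/50→29/100; 7/25+29/100→57/100; 43/100+57/100→1. L = 93/50 ≈ 1.8600.
Efficiency = H/L = 1.7869/1.8600 = 96.1%.

96.1%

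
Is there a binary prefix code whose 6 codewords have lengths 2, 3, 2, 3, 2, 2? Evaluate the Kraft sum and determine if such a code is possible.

1.25; no

With common denominator 2^3 = 8: Σ 2^(−ℓᵢ) = 2/8 + 1/8 + 2/8 + 1/8 + 2/8 + 2/8 = 10/8 = 1.25.
Kraft's inequality requires Σ ≤ 1; here Σ = 1.25 > 1, so no such prefix code exists.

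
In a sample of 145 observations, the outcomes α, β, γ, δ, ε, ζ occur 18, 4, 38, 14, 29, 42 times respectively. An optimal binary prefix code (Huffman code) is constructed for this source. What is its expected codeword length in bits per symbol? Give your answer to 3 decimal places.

2.372 bits/symbol

Probabilities are the counts divided by 145.
Repeatedly combine the two least-probable nodes; the expected code length is the sum of the merged weights.
merge 4/145 + 14/145 → 18/145
merge 18/145 + 18/145 → 36/145
merge 1/5 + 36/145 → 13/29
merge 38/145 + 42/145 → 16/29
merge 13/29 + 16/29 → 1
L = 18/145 + 36/145 + 13/29 + 16/29 + 1 = 344/145 ≈ 2.372 bits/symbol.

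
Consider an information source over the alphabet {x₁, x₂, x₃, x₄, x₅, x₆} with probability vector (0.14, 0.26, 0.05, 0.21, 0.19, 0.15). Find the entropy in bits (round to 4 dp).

2.4571 bits

H = −Σ pᵢ log₂ pᵢ.
−0.14·log₂(0.14) = 0.3971
−0.26·log₂(0.26) = 0.5053
−0.05·log₂(0.05) = 0.2161
−0.21·log₂(0.21) = 0.4728
−0.19·log₂(0.19) = 0.4552
−0.15·log₂(0.15) = 0.4105
Sum ≈ 2.4571 → 2.4571 bits.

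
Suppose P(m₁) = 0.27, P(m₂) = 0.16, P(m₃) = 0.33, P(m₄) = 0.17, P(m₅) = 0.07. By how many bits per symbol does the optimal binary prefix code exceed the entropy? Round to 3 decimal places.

0.066 bits

Entropy H = −Σ p log₂ p ≈ 2.1640 bits.
Huffman merges: 7/100+4/25→23/100; 17/100+23/100→2/5; 27/100+33/100→3/5; 2/5+3/5→1. L = 223/100 ≈ 2.2300.
L − H = 2.2300 − 2.1640 = 0.066 bits.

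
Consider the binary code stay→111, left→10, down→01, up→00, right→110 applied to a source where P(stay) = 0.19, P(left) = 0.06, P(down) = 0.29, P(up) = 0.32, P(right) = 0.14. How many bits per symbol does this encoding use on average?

2.33 bits/symbol

L̄ = Σ pᵢ·ℓᵢ = 0.19·3 + 0.06·2 + 0.29·2 + 0.32·2 + 0.14·3 = 2.33 bits/symbol.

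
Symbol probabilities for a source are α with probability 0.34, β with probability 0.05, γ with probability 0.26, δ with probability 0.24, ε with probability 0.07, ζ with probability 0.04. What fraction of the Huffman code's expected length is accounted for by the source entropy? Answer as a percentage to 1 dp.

Entropy H = −Σ p log₂ p ≈ 2.1990 bits.
Huffman merges: 1/25+1/20→9/100; 7/100+9/100→4/25; 4/25+6/25→2/5; 13/50+17/50→3/5; 2/5+3/5→1. L = 9/4 ≈ 2.2500.
Efficiency = H/L = 2.1990/2.2500 = 97.7%.

97.7%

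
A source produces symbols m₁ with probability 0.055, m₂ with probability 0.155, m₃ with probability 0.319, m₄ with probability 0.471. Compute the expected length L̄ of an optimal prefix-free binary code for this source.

1.739 bits/symbol

Repeatedly combine the two least-probable nodes; the expected code length is the sum of the merged weights.
merge 11/200 + 31/200 → 21/100
merge 21/100 + 319/1000 → 529/1000
merge 471/1000 + 529/1000 → 1
L = 21/100 + 529/1000 + 1 = 1739/1000 = 1.739 bits/symbol.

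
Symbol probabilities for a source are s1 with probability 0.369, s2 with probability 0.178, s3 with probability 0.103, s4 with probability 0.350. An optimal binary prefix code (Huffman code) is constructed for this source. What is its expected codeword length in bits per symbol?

Repeatedly combine the two least-probable nodes; the expected code length is the sum of the merged weights.
merge 103/1000 + 89/500 → 281/1000
merge 281/1000 + 7/20 → 631/1000
merge 369/1000 + 631/1000 → 1
L = 281/1000 + 631/1000 + 1 = 239/125 = 1.912 bits/symbol.

1.912 bits/symbol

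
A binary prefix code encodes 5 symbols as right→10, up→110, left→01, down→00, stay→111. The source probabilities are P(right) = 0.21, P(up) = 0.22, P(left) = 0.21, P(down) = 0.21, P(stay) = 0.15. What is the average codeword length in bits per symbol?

2.37 bits/symbol

L̄ = Σ pᵢ·ℓᵢ = 0.21·2 + 0.22·3 + 0.21·2 + 0.21·2 + 0.15·3 = 2.37 bits/symbol.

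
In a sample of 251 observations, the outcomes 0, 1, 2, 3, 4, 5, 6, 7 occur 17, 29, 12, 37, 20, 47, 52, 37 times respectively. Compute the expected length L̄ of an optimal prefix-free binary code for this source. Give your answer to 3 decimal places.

Probabilities are the counts divided by 251.
Repeatedly combine the two least-probable nodes; the expected code length is the sum of the merged weights.
merge 12/251 + 17/251 → 29/251
merge 20/251 + 29/251 → 49/251
merge 29/251 + 37/251 → 66/251
merge 37/251 + 47/251 → 84/251
merge 49/251 + 52/251 → 101/251
merge 66/251 + 84/251 → 150/251
merge 101/251 + 150/251 → 1
L = 29/251 + 49/251 + 66/251 + 84/251 + 101/251 + 150/251 + 1 = 730/251 ≈ 2.908 bits/symbol.

2.908 bits/symbol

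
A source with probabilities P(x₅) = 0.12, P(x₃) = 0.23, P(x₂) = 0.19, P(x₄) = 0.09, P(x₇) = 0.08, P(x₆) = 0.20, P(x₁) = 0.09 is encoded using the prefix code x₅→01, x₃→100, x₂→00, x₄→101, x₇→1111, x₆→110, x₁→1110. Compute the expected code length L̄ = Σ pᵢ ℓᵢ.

L̄ = Σ pᵢ·ℓᵢ = 0.12·2 + 0.23·3 + 0.19·2 + 0.09·3 + 0.08·4 + 0.20·3 + 0.09·4 = 2.86 bits/symbol.

2.86 bits/symbol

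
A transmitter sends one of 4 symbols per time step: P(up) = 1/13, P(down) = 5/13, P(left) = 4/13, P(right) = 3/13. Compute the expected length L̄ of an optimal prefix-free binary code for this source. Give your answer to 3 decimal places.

Repeatedly combine the two least-probable nodes; the expected code length is the sum of the merged weights.
merge 1/13 + 3/13 → 4/13
merge 4/13 + 4/13 → 8/13
merge 5/13 + 8/13 → 1
L = 4/13 + 8/13 + 1 = 25/13 ≈ 1.923 bits/symbol.

1.923 bits/symbol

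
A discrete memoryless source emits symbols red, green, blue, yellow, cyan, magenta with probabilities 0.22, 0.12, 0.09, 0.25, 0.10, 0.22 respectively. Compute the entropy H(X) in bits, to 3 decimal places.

2.473 bits

H = −Σ pᵢ log₂ pᵢ.
−0.22·log₂(0.22) = 0.4806
−0.12·log₂(0.12) = 0.3671
−0.09·log₂(0.09) = 0.3127
−0.25·log₂(0.25) = 0.5000
−0.10·log₂(0.10) = 0.3322
−0.22·log₂(0.22) = 0.4806
Sum ≈ 2.4731 → 2.473 bits.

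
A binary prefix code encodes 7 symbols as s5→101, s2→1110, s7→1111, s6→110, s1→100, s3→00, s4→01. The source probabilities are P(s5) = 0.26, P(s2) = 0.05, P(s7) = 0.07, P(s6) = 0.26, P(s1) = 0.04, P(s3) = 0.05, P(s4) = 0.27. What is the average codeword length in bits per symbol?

2.8 bits/symbol

L̄ = Σ pᵢ·ℓᵢ = 0.26·3 + 0.05·4 + 0.07·4 + 0.26·3 + 0.04·3 + 0.05·2 + 0.27·2 = 2.8 bits/symbol.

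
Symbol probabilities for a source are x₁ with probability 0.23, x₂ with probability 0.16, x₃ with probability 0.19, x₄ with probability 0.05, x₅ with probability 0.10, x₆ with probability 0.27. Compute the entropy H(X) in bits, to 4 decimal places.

2.4242 bits

H = −Σ pᵢ log₂ pᵢ.
−0.23·log₂(0.23) = 0.4877
−0.16·log₂(0.16) = 0.4230
−0.19·log₂(0.19) = 0.4552
−0.05·log₂(0.05) = 0.2161
−0.10·log₂(0.10) = 0.3322
−0.27·log₂(0.27) = 0.5100
Sum ≈ 2.4242 → 2.4242 bits.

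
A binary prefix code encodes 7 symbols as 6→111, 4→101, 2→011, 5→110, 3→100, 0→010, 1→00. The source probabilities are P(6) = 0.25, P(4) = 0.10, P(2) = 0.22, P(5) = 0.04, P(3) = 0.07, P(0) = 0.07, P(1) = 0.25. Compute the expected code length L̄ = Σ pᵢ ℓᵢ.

2.75 bits/symbol

L̄ = Σ pᵢ·ℓᵢ = 0.25·3 + 0.10·3 + 0.22·3 + 0.04·3 + 0.07·3 + 0.07·3 + 0.25·2 = 2.75 bits/symbol.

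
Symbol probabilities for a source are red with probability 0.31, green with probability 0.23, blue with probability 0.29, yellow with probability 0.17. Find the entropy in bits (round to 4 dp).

H = −Σ pᵢ log₂ pᵢ.
−0.31·log₂(0.31) = 0.5238
−0.23·log₂(0.23) = 0.4877
−0.29·log₂(0.29) = 0.5179
−0.17·log₂(0.17) = 0.4346
Sum ≈ 1.9640 → 1.9640 bits.

1.9640 bits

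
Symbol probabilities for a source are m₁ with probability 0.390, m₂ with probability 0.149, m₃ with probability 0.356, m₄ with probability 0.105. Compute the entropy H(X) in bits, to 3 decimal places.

H = −Σ pᵢ log₂ pᵢ.
−0.390·log₂(0.390) = 0.5298
−0.149·log₂(0.149) = 0.4092
−0.356·log₂(0.356) = 0.5305
−0.105·log₂(0.105) = 0.3414
Sum ≈ 1.8109 → 1.811 bits.

1.811 bits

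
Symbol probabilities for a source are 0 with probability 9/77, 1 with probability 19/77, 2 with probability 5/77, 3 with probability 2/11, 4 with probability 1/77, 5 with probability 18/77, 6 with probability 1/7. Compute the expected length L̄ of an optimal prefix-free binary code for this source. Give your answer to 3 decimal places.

2.597 bits/symbol

Repeatedly combine the two least-probable nodes; the expected code length is the sum of the merged weights.
merge 1/77 + 5/77 → 6/77
merge 6/77 + 9/77 → 15/77
merge 1/7 + 2/11 → 25/77
merge 15/77 + 18/77 → 3/7
merge 19/77 + 25/77 → 4/7
merge 3/7 + 4/7 → 1
L = 6/77 + 15/77 + 25/77 + 3/7 + 4/7 + 1 = 200/77 ≈ 2.597 bits/symbol.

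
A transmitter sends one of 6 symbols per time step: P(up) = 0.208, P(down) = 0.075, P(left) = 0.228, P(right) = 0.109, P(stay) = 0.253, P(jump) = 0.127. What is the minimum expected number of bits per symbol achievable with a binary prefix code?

2.495 bits/symbol

Repeatedly combine the two least-probable nodes; the expected code length is the sum of the merged weights.
merge 3/40 + 109/1000 → 23/125
merge 127/1000 + 23/125 → 311/1000
merge 26/125 + 57/250 → 109/250
merge 253/1000 + 311/1000 → 141/250
merge 109/250 + 141/250 → 1
L = 23/125 + 311/1000 + 109/250 + 141/250 + 1 = 499/200 = 2.495 bits/symbol.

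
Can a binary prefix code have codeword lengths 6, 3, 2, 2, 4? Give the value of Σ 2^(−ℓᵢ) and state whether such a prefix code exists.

With common denominator 2^6 = 64: Σ 2^(−ℓᵢ) = 1/64 + 8/64 + 16/64 + 16/64 + 4/64 = 45/64 = 0.703125.
Kraft's inequality requires Σ ≤ 1; here Σ = 0.703125 ≤ 1, so such a prefix code exists.

0.703125; yes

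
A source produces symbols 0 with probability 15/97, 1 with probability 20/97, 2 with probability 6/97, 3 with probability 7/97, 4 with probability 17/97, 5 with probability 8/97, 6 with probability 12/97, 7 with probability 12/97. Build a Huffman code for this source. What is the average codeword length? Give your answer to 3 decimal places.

2.928 bits/symbol

Repeatedly combine the two least-probable nodes; the expected code length is the sum of the merged weights.
merge 6/97 + 7/97 → 13/97
merge 8/97 + 12/97 → 20/97
merge 12/97 + 13/97 → 25/97
merge 15/97 + 17/97 → 32/97
merge 20/97 + 20/97 → 40/97
merge 25/97 + 32/97 → 57/97
merge 40/97 + 57/97 → 1
L = 13/97 + 20/97 + 25/97 + 32/97 + 40/97 + 57/97 + 1 = 284/97 ≈ 2.928 bits/symbol.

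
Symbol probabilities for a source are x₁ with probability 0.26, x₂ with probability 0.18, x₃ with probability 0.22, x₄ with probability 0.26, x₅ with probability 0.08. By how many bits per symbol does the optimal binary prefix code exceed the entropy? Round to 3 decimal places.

0.032 bits

Entropy H = −Σ p log₂ p ≈ 2.2280 bits.
Huffman merges: 2/25+9/50→13/50; 11/50+13/50→12/25; 13/50+13/50→13/25; 12/25+13/25→1. L = 113/50 ≈ 2.2600.
L − H = 2.2600 − 2.2280 = 0.032 bits.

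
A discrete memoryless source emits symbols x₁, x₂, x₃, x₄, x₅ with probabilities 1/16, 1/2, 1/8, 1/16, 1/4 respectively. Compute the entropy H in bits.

Each probability is a power of 1/2, so log₂(1/p) is an integer.
H = Σ p·log₂(1/p) = 1/16·4 + 1/2·1 + 1/8·3 + 1/16·4 + 1/4·2 = 1.875 bits.

1.875 bits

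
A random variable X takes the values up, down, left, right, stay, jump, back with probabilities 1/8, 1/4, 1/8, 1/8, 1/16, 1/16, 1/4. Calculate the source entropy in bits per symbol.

2.625 bits

Each probability is a power of 1/2, so log₂(1/p) is an integer.
H = Σ p·log₂(1/p) = 1/8·3 + 1/4·2 + 1/8·3 + 1/8·3 + 1/16·4 + 1/16·4 + 1/4·2 = 2.625 bits.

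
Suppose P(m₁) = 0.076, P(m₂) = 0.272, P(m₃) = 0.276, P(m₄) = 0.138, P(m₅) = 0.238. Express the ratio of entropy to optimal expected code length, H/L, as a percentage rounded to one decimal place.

99.1%

Entropy H = −Σ p log₂ p ≈ 2.1933 bits.
Huffman merges: 19/250+69/500→107/500; 107/500+119/500→113/250; 34/125+69/250→137/250; 113/250+137/250→1. L = 1107/500 ≈ 2.2140.
Efficiency = H/L = 2.1933/2.2140 = 99.1%.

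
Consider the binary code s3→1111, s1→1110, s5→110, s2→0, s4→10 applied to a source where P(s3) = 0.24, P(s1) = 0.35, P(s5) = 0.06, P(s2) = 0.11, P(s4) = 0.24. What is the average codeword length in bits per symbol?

L̄ = Σ pᵢ·ℓᵢ = 0.24·4 + 0.35·4 + 0.06·3 + 0.11·1 + 0.24·2 = 3.13 bits/symbol.

3.13 bits/symbol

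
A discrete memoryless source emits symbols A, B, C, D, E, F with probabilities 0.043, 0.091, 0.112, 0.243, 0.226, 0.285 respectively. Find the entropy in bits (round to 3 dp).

2.361 bits

H = −Σ pᵢ log₂ pᵢ.
−0.043·log₂(0.043) = 0.1952
−0.091·log₂(0.091) = 0.3147
−0.112·log₂(0.112) = 0.3537
−0.243·log₂(0.243) = 0.4960
−0.226·log₂(0.226) = 0.4849
−0.285·log₂(0.285) = 0.5161
Sum ≈ 2.3606 → 2.361 bits.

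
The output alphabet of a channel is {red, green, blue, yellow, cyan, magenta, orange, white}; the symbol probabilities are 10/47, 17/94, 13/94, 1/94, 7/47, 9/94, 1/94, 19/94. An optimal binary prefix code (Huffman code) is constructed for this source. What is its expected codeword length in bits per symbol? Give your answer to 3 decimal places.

2.723 bits/symbol

Repeatedly combine the two least-probable nodes; the expected code length is the sum of the merged weights.
merge 1/94 + 1/94 → 1/47
merge 1/47 + 9/94 → 11/94
merge 11/94 + 13/94 → 12/47
merge 7/47 + 17/94 → 31/94
merge 19/94 + 10/47 → 39/94
merge 12/47 + 31/94 → 55/94
merge 39/94 + 55/94 → 1
L = 1/47 + 11/94 + 12/47 + 31/94 + 39/94 + 55/94 + 1 = 128/47 ≈ 2.723 bits/symbol.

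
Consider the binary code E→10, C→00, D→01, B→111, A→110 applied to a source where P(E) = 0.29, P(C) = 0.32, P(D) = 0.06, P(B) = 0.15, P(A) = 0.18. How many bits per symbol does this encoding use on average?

L̄ = Σ pᵢ·ℓᵢ = 0.29·2 + 0.32·2 + 0.06·2 + 0.15·3 + 0.18·3 = 2.33 bits/symbol.

2.33 bits/symbol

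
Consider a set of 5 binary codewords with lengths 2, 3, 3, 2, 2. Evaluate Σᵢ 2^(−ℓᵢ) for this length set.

With common denominator 2^3 = 8: Σ 2^(−ℓᵢ) = 2/8 + 1/8 + 1/8 + 2/8 + 2/8 = 8/8 = 1.

1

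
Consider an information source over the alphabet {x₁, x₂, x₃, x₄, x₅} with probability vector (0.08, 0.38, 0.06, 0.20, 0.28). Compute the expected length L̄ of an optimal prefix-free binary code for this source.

2.1 bits/symbol

Repeatedly combine the two least-probable nodes; the expected code length is the sum of the merged weights.
merge 3/50 + 2/25 → 7/50
merge 7/50 + 1/5 → 17/50
merge 7/25 + 17/50 → 31/50
merge 19/50 + 31/50 → 1
L = 7/50 + 17/50 + 31/50 + 1 = 21/10 = 2.1 bits/symbol.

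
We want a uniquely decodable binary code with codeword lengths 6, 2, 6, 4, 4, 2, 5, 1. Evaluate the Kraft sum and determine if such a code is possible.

1.1875; no

With common denominator 2^6 = 64: Σ 2^(−ℓᵢ) = 1/64 + 16/64 + 1/64 + 4/64 + 4/64 + 16/64 + 2/64 + 32/64 = 76/64 = 1.1875.
Kraft's inequality requires Σ ≤ 1; here Σ = 1.1875 > 1, so no such prefix code exists.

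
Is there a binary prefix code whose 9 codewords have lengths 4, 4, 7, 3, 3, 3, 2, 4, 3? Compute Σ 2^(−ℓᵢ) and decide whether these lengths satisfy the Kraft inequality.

With common denominator 2^7 = 128: Σ 2^(−ℓᵢ) = 8/128 + 8/128 + 1/128 + 16/128 + 16/128 + 16/128 + 32/128 + 8/128 + 16/128 = 121/128 = 0.9453125.
Kraft's inequality requires Σ ≤ 1; here Σ = 0.9453125 ≤ 1, so such a prefix code exists.

0.9453125; yes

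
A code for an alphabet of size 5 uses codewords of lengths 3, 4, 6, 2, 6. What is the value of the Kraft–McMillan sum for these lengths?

0.46875

With common denominator 2^6 = 64: Σ 2^(−ℓᵢ) = 8/64 + 4/64 + 1/64 + 16/64 + 1/64 = 30/64 = 0.46875.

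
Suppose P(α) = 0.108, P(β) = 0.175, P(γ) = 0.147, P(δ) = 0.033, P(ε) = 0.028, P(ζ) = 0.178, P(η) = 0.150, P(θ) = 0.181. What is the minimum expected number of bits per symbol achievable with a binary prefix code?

2.871 bits/symbol

Repeatedly combine the two least-probable nodes; the expected code length is the sum of the merged weights.
merge 7/250 + 33/1000 → 61/1000
merge 61/1000 + 27/250 → 169/1000
merge 147/1000 + 3/20 → 297/1000
merge 169/1000 + 7/40 → 43/125
merge 89/500 + 181/1000 → 359/1000
merge 297/1000 + 43/125 → 641/1000
merge 359/1000 + 641/1000 → 1
L = 61/1000 + 169/1000 + 297/1000 + 43/125 + 359/1000 + 641/1000 + 1 = 2871/1000 = 2.871 bits/symbol.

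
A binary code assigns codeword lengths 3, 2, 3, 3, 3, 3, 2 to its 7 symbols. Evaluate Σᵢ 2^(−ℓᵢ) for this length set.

With common denominator 2^3 = 8: Σ 2^(−ℓᵢ) = 1/8 + 2/8 + 1/8 + 1/8 + 1/8 + 1/8 + 2/8 = 9/8 = 1.125.

1.125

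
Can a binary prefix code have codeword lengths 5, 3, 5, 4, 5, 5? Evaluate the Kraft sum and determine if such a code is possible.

0.3125; yes

With common denominator 2^5 = 32: Σ 2^(−ℓᵢ) = 1/32 + 4/32 + 1/32 + 2/32 + 1/32 + 1/32 = 10/32 = 0.3125.
Kraft's inequality requires Σ ≤ 1; here Σ = 0.3125 ≤ 1, so such a prefix code exists.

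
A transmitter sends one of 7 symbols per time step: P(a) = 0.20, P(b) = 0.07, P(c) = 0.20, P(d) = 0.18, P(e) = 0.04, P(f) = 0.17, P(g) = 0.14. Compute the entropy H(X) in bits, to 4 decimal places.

2.6601 bits

H = −Σ pᵢ log₂ pᵢ.
−0.20·log₂(0.20) = 0.4644
−0.07·log₂(0.07) = 0.2686
−0.20·log₂(0.20) = 0.4644
−0.18·log₂(0.18) = 0.4453
−0.04·log₂(0.04) = 0.1858
−0.17·log₂(0.17) = 0.4346
−0.14·log₂(0.14) = 0.3971
Sum ≈ 2.6601 → 2.6601 bits.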